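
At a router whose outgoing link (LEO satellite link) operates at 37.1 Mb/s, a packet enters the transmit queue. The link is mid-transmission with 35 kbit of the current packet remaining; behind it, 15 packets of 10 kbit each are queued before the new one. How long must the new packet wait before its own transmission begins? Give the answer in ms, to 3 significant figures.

4.99 ms

Each queued packet: L/R = 10000/37100000 = 0.269542 ms.
15 queued → 4.04313 ms.
Plus remaining 35000 bits of current packet: 0.943396 ms.
Queuing delay = 4.99 ms.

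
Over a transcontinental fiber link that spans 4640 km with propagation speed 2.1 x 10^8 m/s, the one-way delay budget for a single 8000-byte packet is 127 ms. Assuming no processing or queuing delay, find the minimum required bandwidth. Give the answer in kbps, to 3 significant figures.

610 kbps

L = 64000 bits.
Propagation delay = 4640000 / 210000000 = 22.0952 ms.
Transmission budget = 127 − 22.0952 = 104.905 ms.
R ≥ L / t_tx = 64000 bits / 0.104905 s = 610 kbps.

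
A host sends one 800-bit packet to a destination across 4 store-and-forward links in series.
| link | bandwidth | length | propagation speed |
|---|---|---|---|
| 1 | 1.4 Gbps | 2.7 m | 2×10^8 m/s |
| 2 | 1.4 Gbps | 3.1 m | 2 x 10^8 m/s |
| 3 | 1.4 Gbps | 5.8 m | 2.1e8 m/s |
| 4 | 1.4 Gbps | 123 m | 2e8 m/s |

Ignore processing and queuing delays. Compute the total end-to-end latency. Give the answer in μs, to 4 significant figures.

2.957 μs

Transmission delay per hop = L/R = 800/1400000000 = 0.571429 μs; 4 hops → 2.28571 μs.
Propagation delays (d/s per hop): 0.0135, 0.0155, 0.027619, 0.615 μs; sum = 0.671619 μs.
End-to-end = 2.957 μs.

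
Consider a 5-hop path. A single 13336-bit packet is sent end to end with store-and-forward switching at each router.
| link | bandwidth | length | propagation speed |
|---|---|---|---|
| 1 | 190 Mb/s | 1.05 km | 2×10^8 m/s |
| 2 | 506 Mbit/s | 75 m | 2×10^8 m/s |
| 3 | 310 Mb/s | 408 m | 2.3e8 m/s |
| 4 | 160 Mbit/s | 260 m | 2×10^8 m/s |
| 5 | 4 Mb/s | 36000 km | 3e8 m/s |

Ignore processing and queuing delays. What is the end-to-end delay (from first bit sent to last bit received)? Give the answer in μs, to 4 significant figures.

Transmission delays (L/R per hop): 70.1895, 26.3557, 43.0194, 83.35, 3334 μs; sum = 3556.91 μs.
Propagation delays (d/s per hop): 5.25, 0.375, 1.77391, 1.3, 120000 μs; sum = 120009 μs.
End-to-end = 123600 μs.

123600 μs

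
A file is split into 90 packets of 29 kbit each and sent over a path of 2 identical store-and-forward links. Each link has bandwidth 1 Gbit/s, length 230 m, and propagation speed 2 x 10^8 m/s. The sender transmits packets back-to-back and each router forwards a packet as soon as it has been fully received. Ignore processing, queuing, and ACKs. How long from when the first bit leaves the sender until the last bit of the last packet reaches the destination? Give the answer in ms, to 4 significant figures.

Per-hop transmission t_tx = L/R = 29000/1000000000 = 0.029 ms.
Per-hop propagation t_prop = 230/200000000 = 0.00115 ms.
Pipeline fill: first packet needs 2·t_tx to clear all hops; remaining 89 packets each add one t_tx.
Total = (2+90-1)·t_tx + 2·t_prop = 91·0.029 + 2·0.00115 = 2.641 ms.

2.641 ms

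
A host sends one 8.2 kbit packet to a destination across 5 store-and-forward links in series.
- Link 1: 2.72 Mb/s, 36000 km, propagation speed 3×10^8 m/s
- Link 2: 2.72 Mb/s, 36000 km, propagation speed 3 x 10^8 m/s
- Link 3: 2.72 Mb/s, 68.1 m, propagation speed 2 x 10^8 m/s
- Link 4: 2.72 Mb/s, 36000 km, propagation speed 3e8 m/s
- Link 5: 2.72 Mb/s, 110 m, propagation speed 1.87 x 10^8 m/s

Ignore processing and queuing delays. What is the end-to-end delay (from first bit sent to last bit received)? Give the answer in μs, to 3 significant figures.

375000 μs

L = 8200 bits.
Transmission delay per hop = L/R = 8200/2720000 = 3014.71 μs; 5 hops → 15073.5 μs.
Propagation delays (d/s per hop): 120000, 120000, 0.3405, 120000, 0.588235 μs; sum = 360001 μs.
End-to-end = 375000 μs.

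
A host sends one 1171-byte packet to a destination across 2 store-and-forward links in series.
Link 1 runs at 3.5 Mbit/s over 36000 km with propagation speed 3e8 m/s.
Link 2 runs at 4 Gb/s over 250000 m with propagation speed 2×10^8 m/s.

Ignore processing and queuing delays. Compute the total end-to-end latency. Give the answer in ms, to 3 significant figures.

124 ms

L = 1171 × 8 = 9368 bits.
Transmission delays (L/R per hop): 2.67657, 0.002342 ms; sum = 2.67891 ms.
Propagation delays (d/s per hop): 120, 1.25 ms; sum = 121.25 ms.
End-to-end = 124 ms.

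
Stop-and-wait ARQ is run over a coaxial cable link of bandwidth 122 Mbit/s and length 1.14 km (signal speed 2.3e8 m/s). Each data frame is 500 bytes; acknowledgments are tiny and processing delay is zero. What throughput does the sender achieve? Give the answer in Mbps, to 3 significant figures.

93.7 Mbps

t_tx = L/R = 4000/122000000 = 3.27869e-05 s.
t_prop = 1140/2.3e+08 = 4.95652e-06 s; RTT = 9.91304e-06 s.
Cycle = t_tx + RTT = 4.26999e-05 s.
Throughput = L / cycle = 4000 / 4.26999e-05 = 93.7 Mbps.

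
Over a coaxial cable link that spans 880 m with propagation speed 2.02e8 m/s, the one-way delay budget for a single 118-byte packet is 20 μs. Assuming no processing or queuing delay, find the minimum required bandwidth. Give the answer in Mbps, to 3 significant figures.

L = 944 bits.
Propagation delay = 880 / 202000000 = 4.35644 μs.
Transmission budget = 20 − 4.35644 = 15.6436 μs.
R ≥ L / t_tx = 944 bits / 1.56436e-05 s = 60.3 Mbps.

60.3 Mbps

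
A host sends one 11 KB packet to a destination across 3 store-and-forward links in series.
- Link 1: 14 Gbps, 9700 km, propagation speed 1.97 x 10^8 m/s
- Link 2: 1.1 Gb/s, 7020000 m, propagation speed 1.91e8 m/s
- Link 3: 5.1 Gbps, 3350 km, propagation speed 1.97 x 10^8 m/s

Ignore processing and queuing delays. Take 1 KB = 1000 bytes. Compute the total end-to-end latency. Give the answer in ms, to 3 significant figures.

103 ms

L = 88000 bits.
Transmission delays (L/R per hop): 0.00628571, 0.08, 0.0172549 ms; sum = 0.103541 ms.
Propagation delays (d/s per hop): 49.2386, 36.7539, 17.0051 ms; sum = 102.998 ms.
End-to-end = 103 ms.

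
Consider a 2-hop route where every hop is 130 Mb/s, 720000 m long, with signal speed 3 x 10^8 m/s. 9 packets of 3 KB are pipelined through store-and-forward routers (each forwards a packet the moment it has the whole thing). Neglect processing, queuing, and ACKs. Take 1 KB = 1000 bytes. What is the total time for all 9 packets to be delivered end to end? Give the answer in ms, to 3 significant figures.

6.65 ms

Per-hop transmission t_tx = L/R = 24000/130000000 = 0.184615 ms.
Per-hop propagation t_prop = 720000/300000000 = 2.4 ms.
Pipeline fill: first packet needs 2·t_tx to clear all hops; remaining 8 packets each add one t_tx.
Total = (2+9-1)·t_tx + 2·t_prop = 10·0.184615 + 2·2.4 = 6.65 ms.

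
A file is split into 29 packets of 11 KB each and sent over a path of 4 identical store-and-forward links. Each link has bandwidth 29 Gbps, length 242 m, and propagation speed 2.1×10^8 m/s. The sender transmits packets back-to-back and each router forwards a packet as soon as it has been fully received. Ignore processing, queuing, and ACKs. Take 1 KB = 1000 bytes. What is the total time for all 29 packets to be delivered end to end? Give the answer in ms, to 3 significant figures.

Per-hop transmission t_tx = L/R = 88000/29000000000 = 0.00303448 ms.
Per-hop propagation t_prop = 242/210000000 = 0.00115238 ms.
Pipeline fill: first packet needs 4·t_tx to clear all hops; remaining 28 packets each add one t_tx.
Total = (4+29-1)·t_tx + 4·t_prop = 32·0.00303448 + 4·0.00115238 = 0.102 ms.

0.102 ms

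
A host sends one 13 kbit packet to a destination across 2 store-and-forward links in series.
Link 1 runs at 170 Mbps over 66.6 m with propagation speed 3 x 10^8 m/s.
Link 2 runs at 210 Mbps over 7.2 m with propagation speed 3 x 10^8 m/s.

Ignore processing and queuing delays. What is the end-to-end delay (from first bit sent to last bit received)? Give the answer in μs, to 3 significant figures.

139 μs

L = 13000 bits.
Transmission delays (L/R per hop): 76.4706, 61.9048 μs; sum = 138.375 μs.
Propagation delays (d/s per hop): 0.222, 0.024 μs; sum = 0.246 μs.
End-to-end = 139 μs.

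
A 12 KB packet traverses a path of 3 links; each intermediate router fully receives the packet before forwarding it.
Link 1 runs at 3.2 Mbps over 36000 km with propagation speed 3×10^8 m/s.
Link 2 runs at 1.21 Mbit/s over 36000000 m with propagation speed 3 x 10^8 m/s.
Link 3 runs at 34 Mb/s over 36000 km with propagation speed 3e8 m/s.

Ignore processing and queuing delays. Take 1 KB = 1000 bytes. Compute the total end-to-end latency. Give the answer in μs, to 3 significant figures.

472000 μs

L = 96000 bits.
Transmission delays (L/R per hop): 30000, 79338.8, 2823.53 μs; sum = 112162 μs.
Propagation delays (d/s per hop): 120000, 120000, 120000 μs; sum = 360000 μs.
End-to-end = 472000 μs.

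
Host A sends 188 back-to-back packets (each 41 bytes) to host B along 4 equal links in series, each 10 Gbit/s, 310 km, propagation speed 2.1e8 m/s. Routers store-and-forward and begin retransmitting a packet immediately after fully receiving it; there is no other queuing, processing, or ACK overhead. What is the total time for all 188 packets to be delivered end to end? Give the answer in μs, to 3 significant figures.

Per-hop transmission t_tx = L/R = 328/10000000000 = 0.0328 μs.
Per-hop propagation t_prop = 310000/210000000 = 1476.19 μs.
Pipeline fill: first packet needs 4·t_tx to clear all hops; remaining 187 packets each add one t_tx.
Total = (4+188-1)·t_tx + 4·t_prop = 191·0.0328 + 4·1476.19 = 5910 μs.

5910 μs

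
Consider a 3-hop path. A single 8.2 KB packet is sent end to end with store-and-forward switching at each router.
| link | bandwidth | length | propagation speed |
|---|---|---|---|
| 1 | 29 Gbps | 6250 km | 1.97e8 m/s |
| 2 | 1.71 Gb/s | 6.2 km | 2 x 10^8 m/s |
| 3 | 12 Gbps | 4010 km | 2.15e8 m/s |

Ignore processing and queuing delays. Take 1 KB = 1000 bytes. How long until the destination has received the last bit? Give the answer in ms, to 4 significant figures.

50.45 ms

L = 65600 bits.
Transmission delays (L/R per hop): 0.00226207, 0.0383626, 0.00546667 ms; sum = 0.0460913 ms.
Propagation delays (d/s per hop): 31.7259, 0.031, 18.6512 ms; sum = 50.4081 ms.
End-to-end = 50.45 ms.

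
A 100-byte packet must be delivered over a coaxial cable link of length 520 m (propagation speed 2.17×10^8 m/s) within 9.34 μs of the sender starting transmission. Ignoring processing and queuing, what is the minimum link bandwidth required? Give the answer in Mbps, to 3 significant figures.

L = 800 bits.
Propagation delay = 520 / 217000000 = 2.39631 μs.
Transmission budget = 9.34 − 2.39631 = 6.94369 μs.
R ≥ L / t_tx = 800 bits / 6.94369e-06 s = 115 Mbps.

115 Mbps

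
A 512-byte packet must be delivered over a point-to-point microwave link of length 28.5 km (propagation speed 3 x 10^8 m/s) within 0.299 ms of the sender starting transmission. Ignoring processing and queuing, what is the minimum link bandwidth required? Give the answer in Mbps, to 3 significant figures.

20.1 Mbps

L = 4096 bits.
Propagation delay = 28500 / 300000000 = 0.095 ms.
Transmission budget = 0.299 − 0.095 = 0.204 ms.
R ≥ L / t_tx = 4096 bits / 0.000204 s = 20.1 Mbps.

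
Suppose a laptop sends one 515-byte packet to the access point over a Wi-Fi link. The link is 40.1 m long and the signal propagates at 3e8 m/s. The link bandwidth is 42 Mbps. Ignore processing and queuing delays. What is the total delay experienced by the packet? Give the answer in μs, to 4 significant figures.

L = 515 × 8 = 4120 bits.
Transmission delay = L/R = 4120 / 42000000 = 98.0952 μs.
Propagation delay = d/s = 40.1 m / 300000000 m/s = 0.133667 μs.
Total = 98.23 μs.

98.23 μs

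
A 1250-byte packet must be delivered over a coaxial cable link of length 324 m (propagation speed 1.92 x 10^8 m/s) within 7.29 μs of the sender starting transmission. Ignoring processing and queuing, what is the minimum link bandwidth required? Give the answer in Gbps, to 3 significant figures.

L = 10000 bits.
Propagation delay = 324 / 192000000 = 1.6875 μs.
Transmission budget = 7.29 − 1.6875 = 5.6025 μs.
R ≥ L / t_tx = 10000 bits / 5.6025e-06 s = 1.78 Gbps.

1.78 Gbps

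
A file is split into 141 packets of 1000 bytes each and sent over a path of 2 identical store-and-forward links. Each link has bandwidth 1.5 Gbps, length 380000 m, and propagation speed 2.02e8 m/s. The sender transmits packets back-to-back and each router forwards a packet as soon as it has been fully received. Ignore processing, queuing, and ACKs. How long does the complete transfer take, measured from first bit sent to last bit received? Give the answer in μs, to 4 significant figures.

4520 μs

Per-hop transmission t_tx = L/R = 8000/1500000000 = 5.33333 μs.
Per-hop propagation t_prop = 380000/202000000 = 1881.19 μs.
Pipeline fill: first packet needs 2·t_tx to clear all hops; remaining 140 packets each add one t_tx.
Total = (2+141-1)·t_tx + 2·t_prop = 142·5.33333 + 2·1881.19 = 4520 μs.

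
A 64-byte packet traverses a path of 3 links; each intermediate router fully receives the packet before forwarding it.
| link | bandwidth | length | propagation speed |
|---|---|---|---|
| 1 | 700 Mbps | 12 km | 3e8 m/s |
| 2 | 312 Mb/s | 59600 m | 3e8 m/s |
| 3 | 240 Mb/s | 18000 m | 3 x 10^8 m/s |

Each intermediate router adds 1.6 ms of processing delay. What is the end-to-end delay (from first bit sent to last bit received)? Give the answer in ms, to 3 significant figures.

3.50 ms

L = 64 × 8 = 512 bits.
Transmission delays (L/R per hop): 0.000731429, 0.00164103, 0.00213333 ms; sum = 0.00450579 ms.
Propagation delays (d/s per hop): 0.04, 0.198667, 0.06 ms; sum = 0.298667 ms.
Processing at 2 router(s): 2 × 1.6 ms = 3.2 ms.
End-to-end = 3.50 ms.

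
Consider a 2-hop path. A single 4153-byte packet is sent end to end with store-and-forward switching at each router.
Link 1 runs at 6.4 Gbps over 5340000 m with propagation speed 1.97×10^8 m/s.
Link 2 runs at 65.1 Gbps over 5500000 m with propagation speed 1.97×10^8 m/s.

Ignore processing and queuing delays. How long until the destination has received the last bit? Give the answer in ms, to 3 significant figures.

L = 4153 × 8 = 33224 bits.
Transmission delays (L/R per hop): 0.00519125, 0.000510353 ms; sum = 0.0057016 ms.
Propagation delays (d/s per hop): 27.1066, 27.9188 ms; sum = 55.0254 ms.
End-to-end = 55.0 ms.

55.0 ms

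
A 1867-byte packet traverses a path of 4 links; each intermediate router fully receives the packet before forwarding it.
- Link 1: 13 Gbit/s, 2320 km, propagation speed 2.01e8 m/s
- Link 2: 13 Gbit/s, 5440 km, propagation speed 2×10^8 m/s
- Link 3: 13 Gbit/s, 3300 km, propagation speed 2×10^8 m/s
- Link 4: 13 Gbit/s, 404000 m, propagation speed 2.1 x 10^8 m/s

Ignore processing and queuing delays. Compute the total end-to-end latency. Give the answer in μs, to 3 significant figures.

57200 μs

L = 1867 × 8 = 14936 bits.
Transmission delay per hop = L/R = 14936/13000000000 = 1.14892 μs; 4 hops → 4.59569 μs.
Propagation delays (d/s per hop): 11542.3, 27200, 16500, 1923.81 μs; sum = 57166.1 μs.
End-to-end = 57200 μs.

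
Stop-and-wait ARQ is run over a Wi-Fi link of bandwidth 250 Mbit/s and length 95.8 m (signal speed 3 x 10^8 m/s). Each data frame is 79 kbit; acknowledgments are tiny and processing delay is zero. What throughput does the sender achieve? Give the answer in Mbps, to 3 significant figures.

249 Mbps

t_tx = L/R = 79000/250000000 = 0.000316 s.
t_prop = 95.8/300000000 = 3.19333e-07 s; RTT = 6.38667e-07 s.
Cycle = t_tx + RTT = 0.000316639 s.
Throughput = L / cycle = 79000 / 0.000316639 = 249 Mbps.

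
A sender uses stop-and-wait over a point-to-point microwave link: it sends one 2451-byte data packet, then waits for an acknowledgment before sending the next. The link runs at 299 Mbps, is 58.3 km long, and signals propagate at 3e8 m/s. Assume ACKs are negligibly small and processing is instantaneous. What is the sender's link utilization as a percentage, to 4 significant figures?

14.44 %

t_tx = L/R = 19608/299000000 = 6.55786e-05 s.
t_prop = 58300/300000000 = 0.000194333 s; RTT = 0.000388667 s.
Cycle = t_tx + RTT = 0.000454245 s.
Utilization = t_tx / cycle = 6.55786e-05/0.000454245 = 14.44 %.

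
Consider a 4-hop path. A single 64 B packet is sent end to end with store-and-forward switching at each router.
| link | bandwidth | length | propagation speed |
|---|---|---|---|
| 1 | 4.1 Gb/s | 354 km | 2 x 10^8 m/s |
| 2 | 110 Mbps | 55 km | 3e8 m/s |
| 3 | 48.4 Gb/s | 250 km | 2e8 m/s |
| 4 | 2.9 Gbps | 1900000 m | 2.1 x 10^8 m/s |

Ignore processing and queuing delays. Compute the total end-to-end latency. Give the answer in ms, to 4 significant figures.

L = 64 × 8 = 512 bits.
Transmission delays (L/R per hop): 0.000124878, 0.00465455, 1.05785e-05, 0.000176552 ms; sum = 0.00496655 ms.
Propagation delays (d/s per hop): 1.77, 0.183333, 1.25, 9.04762 ms; sum = 12.251 ms.
End-to-end = 12.26 ms.

12.26 ms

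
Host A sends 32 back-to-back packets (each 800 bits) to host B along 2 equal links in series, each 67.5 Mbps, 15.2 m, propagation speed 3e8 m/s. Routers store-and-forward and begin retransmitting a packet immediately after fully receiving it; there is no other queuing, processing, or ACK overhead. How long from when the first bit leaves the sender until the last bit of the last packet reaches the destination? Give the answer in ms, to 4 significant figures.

Per-hop transmission t_tx = L/R = 800/67500000 = 0.0118519 ms.
Per-hop propagation t_prop = 15.2/300000000 = 5.06667e-05 ms.
Pipeline fill: first packet needs 2·t_tx to clear all hops; remaining 31 packets each add one t_tx.
Total = (2+32-1)·t_tx + 2·t_prop = 33·0.0118519 + 2·5.06667e-05 = 0.3912 ms.

0.3912 ms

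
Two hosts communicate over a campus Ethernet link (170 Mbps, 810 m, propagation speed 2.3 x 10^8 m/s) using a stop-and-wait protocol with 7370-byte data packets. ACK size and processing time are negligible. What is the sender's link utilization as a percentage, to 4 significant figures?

t_tx = L/R = 58960/170000000 = 0.000346824 s.
t_prop = 810/2.3e+08 = 3.52174e-06 s; RTT = 7.04348e-06 s.
Cycle = t_tx + RTT = 0.000353867 s.
Utilization = t_tx / cycle = 0.000346824/0.000353867 = 98.01 %.

98.01 %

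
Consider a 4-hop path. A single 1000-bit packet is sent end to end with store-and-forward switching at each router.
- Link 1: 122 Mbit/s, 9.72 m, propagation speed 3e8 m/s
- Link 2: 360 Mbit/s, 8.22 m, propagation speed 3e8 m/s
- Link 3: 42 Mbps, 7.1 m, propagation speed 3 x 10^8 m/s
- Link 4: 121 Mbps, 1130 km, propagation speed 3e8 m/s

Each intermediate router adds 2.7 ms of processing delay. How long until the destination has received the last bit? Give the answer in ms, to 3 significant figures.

Transmission delays (L/R per hop): 0.00819672, 0.00277778, 0.0238095, 0.00826446 ms; sum = 0.0430485 ms.
Propagation delays (d/s per hop): 3.24e-05, 2.74e-05, 2.36667e-05, 3.76667 ms; sum = 3.76675 ms.
Processing at 3 router(s): 3 × 2.7 ms = 8.1 ms.
End-to-end = 11.9 ms.

11.9 ms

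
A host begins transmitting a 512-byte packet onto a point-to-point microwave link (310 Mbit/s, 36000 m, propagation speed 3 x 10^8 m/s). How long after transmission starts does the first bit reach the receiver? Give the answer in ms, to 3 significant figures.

First bit experiences only propagation delay: d/s = 36000/300000000 = 0.120 ms.

0.120 ms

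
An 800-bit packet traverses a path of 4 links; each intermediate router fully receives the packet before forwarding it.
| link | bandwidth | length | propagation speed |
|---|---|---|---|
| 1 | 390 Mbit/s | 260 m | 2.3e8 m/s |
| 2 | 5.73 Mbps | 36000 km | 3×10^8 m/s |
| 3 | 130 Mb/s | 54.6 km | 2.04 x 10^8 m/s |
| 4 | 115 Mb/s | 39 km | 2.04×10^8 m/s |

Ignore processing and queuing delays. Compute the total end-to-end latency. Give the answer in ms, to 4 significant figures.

Transmission delays (L/R per hop): 0.00205128, 0.139616, 0.00615385, 0.00695652 ms; sum = 0.154778 ms.
Propagation delays (d/s per hop): 0.00113043, 120, 0.267647, 0.191176 ms; sum = 120.46 ms.
End-to-end = 120.6 ms.

120.6 ms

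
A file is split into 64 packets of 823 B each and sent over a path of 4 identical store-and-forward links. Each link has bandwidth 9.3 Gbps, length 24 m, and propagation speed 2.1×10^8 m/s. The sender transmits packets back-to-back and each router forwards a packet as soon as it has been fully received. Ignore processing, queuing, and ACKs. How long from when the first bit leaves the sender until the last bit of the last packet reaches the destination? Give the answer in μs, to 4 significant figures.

47.89 μs

Per-hop transmission t_tx = L/R = 6584/9300000000 = 0.707957 μs.
Per-hop propagation t_prop = 24/210000000 = 0.114286 μs.
Pipeline fill: first packet needs 4·t_tx to clear all hops; remaining 63 packets each add one t_tx.
Total = (4+64-1)·t_tx + 4·t_prop = 67·0.707957 + 4·0.114286 = 47.89 μs.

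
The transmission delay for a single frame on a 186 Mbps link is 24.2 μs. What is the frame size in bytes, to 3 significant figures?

L = R × t_tx = 186000000 b/s × 2.42e-05 s = 4501.2 bits.
In bytes: 4501.2 / 8 = 563 bytes.

563 bytes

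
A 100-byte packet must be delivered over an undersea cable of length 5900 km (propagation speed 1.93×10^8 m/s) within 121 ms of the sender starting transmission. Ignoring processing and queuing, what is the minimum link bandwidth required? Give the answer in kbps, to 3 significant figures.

L = 800 bits.
Propagation delay = 5900000 / 193000000 = 30.5699 ms.
Transmission budget = 121 − 30.5699 = 90.4301 ms.
R ≥ L / t_tx = 800 bits / 0.0904301 s = 8.85 kbps.

8.85 kbps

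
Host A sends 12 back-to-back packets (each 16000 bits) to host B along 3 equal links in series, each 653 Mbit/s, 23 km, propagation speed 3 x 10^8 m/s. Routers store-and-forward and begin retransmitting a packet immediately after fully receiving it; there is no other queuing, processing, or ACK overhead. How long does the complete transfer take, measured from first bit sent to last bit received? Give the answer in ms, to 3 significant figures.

0.573 ms

Per-hop transmission t_tx = L/R = 16000/653000000 = 0.0245023 ms.
Per-hop propagation t_prop = 23000/300000000 = 0.0766667 ms.
Pipeline fill: first packet needs 3·t_tx to clear all hops; remaining 11 packets each add one t_tx.
Total = (3+12-1)·t_tx + 3·t_prop = 14·0.0245023 + 3·0.0766667 = 0.573 ms.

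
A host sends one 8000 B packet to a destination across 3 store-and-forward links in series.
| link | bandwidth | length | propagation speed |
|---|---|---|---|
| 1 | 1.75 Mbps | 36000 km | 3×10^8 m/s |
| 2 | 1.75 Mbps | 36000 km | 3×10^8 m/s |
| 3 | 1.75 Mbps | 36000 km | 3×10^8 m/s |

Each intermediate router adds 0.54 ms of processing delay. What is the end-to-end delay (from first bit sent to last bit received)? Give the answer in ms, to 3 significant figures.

471 ms

L = 8000 × 8 = 64000 bits.
Transmission delay per hop = L/R = 64000/1750000 = 36.5714 ms; 3 hops → 109.714 ms.
Propagation delays (d/s per hop): 120, 120, 120 ms; sum = 360 ms.
Processing at 2 router(s): 2 × 0.54 ms = 1.08 ms.
End-to-end = 471 ms.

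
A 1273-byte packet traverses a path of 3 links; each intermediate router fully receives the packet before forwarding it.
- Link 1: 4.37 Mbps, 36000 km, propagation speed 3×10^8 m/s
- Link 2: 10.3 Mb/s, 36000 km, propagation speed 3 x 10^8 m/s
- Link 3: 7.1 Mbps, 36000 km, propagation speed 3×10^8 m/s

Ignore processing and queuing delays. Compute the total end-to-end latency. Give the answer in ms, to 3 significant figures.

L = 1273 × 8 = 10184 bits.
Transmission delays (L/R per hop): 2.33043, 0.988738, 1.43437 ms; sum = 4.75354 ms.
Propagation delays (d/s per hop): 120, 120, 120 ms; sum = 360 ms.
End-to-end = 365 ms.

365 ms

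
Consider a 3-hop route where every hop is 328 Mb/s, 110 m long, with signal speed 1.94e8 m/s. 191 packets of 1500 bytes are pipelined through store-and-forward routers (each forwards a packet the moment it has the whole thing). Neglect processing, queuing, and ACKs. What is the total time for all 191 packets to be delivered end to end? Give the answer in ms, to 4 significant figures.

7.063 ms

Per-hop transmission t_tx = L/R = 12000/328000000 = 0.0365854 ms.
Per-hop propagation t_prop = 110/194000000 = 0.00056701 ms.
Pipeline fill: first packet needs 3·t_tx to clear all hops; remaining 190 packets each add one t_tx.
Total = (3+191-1)·t_tx + 3·t_prop = 193·0.0365854 + 3·0.00056701 = 7.063 ms.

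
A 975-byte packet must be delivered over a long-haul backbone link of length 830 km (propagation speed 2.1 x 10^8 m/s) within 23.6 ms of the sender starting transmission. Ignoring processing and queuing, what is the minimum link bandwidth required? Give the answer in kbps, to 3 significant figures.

L = 7800 bits.
Propagation delay = 830000 / 210000000 = 3.95238 ms.
Transmission budget = 23.6 − 3.95238 = 19.6476 ms.
R ≥ L / t_tx = 7800 bits / 0.0196476 s = 397 kbps.

397 kbps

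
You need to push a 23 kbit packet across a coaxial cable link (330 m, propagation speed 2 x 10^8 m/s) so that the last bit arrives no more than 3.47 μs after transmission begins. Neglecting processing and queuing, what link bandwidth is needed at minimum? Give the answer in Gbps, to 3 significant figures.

12.6 Gbps

Propagation delay = 330 / 200000000 = 1.65 μs.
Transmission budget = 3.47 − 1.65 = 1.82 μs.
R ≥ L / t_tx = 23000 bits / 1.82e-06 s = 12.6 Gbps.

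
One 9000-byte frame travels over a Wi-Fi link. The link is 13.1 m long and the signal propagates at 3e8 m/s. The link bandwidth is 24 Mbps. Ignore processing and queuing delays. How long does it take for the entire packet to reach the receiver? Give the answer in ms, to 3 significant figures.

L = 9000 × 8 = 72000 bits.
Transmission delay = L/R = 72000 / 24000000 = 3 ms.
Propagation delay = d/s = 13.1 m / 300000000 m/s = 4.36667e-05 ms.
Total = 3.00 ms.

3.00 ms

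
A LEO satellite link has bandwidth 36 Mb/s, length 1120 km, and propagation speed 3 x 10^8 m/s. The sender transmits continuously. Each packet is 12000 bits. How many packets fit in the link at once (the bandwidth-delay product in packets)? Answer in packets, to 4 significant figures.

11.20 packets

Propagation delay = 1120000 / 300000000 = 0.00373333 s.
BDP = R × t_prop = 36000000 × 0.00373333 = 134400 bits.
In packets of 12000 bits: 11.20 packets.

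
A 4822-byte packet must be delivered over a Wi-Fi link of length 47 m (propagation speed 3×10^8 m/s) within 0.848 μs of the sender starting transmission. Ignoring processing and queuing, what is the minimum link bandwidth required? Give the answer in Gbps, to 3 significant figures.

L = 38576 bits.
Propagation delay = 47 / 300000000 = 0.156667 μs.
Transmission budget = 0.848 − 0.156667 = 0.691333 μs.
R ≥ L / t_tx = 38576 bits / 6.91333e-07 s = 55.8 Gbps.

55.8 Gbps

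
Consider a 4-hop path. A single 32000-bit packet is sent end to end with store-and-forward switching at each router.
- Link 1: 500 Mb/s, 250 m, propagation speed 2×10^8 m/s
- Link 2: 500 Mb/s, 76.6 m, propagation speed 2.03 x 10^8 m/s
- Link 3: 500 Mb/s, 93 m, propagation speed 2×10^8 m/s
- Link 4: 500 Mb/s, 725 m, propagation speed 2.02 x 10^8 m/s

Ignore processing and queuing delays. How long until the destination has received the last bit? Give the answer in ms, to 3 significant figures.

Transmission delay per hop = L/R = 32000/500000000 = 0.064 ms; 4 hops → 0.256 ms.
Propagation delays (d/s per hop): 0.00125, 0.00037734, 0.000465, 0.00358911 ms; sum = 0.00568145 ms.
End-to-end = 0.262 ms.

0.262 ms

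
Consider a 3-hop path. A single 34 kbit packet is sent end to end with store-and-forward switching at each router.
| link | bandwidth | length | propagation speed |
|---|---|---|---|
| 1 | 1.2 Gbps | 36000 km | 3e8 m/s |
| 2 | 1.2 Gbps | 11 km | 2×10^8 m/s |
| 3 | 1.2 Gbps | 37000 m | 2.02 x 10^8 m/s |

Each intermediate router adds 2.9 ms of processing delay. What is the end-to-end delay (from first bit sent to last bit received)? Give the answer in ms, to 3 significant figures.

126 ms

L = 34000 bits.
Transmission delay per hop = L/R = 34000/1200000000 = 0.0283333 ms; 3 hops → 0.085 ms.
Propagation delays (d/s per hop): 120, 0.055, 0.183168 ms; sum = 120.238 ms.
Processing at 2 router(s): 2 × 2.9 ms = 5.8 ms.
End-to-end = 126 ms.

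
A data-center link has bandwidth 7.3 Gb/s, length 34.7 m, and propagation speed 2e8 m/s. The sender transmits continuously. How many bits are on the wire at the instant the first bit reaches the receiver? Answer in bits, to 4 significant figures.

Propagation delay = 34.7 / 200000000 = 1.735e-07 s.
BDP = R × t_prop = 7300000000 × 1.735e-07 = 1266.55 bits.

1267 bits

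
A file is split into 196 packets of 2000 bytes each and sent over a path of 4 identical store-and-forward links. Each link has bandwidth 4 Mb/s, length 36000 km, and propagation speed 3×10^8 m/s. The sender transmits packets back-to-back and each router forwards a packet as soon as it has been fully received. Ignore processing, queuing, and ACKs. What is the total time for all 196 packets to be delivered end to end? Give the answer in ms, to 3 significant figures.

Per-hop transmission t_tx = L/R = 16000/4000000 = 4 ms.
Per-hop propagation t_prop = 36000000/300000000 = 120 ms.
Pipeline fill: first packet needs 4·t_tx to clear all hops; remaining 195 packets each add one t_tx.
Total = (4+196-1)·t_tx + 4·t_prop = 199·4 + 4·120 = 1280 ms.

1280 ms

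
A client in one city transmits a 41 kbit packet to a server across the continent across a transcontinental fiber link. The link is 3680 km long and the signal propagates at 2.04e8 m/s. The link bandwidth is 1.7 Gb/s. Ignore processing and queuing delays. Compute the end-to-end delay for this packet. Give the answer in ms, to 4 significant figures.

L = 41000 bits.
Transmission delay = L/R = 41000 / 1700000000 = 0.0241176 ms.
Propagation delay = d/s = 3680000 m / 204000000 m/s = 18.0392 ms.
Total = 18.06 ms.

18.06 ms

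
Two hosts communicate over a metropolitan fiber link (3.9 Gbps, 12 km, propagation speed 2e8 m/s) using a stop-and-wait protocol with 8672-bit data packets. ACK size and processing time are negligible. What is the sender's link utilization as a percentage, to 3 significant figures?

t_tx = L/R = 8672/3900000000 = 2.22359e-06 s.
t_prop = 12000/200000000 = 6e-05 s; RTT = 0.00012 s.
Cycle = t_tx + RTT = 0.000122224 s.
Utilization = t_tx / cycle = 2.22359e-06/0.000122224 = 1.82 %.

1.82 %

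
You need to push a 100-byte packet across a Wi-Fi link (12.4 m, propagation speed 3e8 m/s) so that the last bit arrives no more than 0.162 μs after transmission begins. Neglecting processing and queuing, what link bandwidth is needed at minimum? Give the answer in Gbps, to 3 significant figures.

L = 800 bits.
Propagation delay = 12.4 / 300000000 = 0.0413333 μs.
Transmission budget = 0.162 − 0.0413333 = 0.120667 μs.
R ≥ L / t_tx = 800 bits / 1.20667e-07 s = 6.63 Gbps.

6.63 Gbps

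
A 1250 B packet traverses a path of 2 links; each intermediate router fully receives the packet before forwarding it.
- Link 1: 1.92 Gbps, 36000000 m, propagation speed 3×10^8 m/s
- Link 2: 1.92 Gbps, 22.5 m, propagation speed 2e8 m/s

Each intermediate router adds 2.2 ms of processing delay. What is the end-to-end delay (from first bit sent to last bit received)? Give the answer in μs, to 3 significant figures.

L = 1250 × 8 = 10000 bits.
Transmission delay per hop = L/R = 10000/1920000000 = 5.20833 μs; 2 hops → 10.4167 μs.
Propagation delays (d/s per hop): 120000, 0.1125 μs; sum = 120000 μs.
Processing at 1 router(s): 1 × 2.2 ms = 2200 μs.
End-to-end = 122000 μs.

122000 μs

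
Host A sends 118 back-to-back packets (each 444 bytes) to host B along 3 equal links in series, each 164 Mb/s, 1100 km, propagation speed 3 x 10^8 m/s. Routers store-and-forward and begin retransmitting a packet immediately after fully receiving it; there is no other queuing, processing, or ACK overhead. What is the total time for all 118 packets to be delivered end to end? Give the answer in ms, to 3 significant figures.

13.6 ms

Per-hop transmission t_tx = L/R = 3552/164000000 = 0.0216585 ms.
Per-hop propagation t_prop = 1100000/300000000 = 3.66667 ms.
Pipeline fill: first packet needs 3·t_tx to clear all hops; remaining 117 packets each add one t_tx.
Total = (3+118-1)·t_tx + 3·t_prop = 120·0.0216585 + 3·3.66667 = 13.6 ms.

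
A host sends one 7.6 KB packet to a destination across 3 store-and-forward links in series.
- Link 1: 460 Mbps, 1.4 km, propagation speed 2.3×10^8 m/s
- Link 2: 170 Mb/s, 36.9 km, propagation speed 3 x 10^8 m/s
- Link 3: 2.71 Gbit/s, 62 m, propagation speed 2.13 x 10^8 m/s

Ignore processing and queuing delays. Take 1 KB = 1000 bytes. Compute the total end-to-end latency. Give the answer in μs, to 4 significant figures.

L = 60800 bits.
Transmission delays (L/R per hop): 132.174, 357.647, 22.4354 μs; sum = 512.256 μs.
Propagation delays (d/s per hop): 6.08696, 123, 0.29108 μs; sum = 129.378 μs.
End-to-end = 641.6 μs.

641.6 μs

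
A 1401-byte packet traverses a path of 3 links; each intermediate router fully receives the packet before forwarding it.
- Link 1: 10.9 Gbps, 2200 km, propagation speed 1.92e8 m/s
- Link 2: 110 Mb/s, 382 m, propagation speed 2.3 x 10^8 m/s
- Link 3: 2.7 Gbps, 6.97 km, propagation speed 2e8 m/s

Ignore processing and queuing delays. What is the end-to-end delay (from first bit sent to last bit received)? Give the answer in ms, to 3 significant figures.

L = 1401 × 8 = 11208 bits.
Transmission delays (L/R per hop): 0.00102826, 0.101891, 0.00415111 ms; sum = 0.10707 ms.
Propagation delays (d/s per hop): 11.4583, 0.00166087, 0.03485 ms; sum = 11.4948 ms.
End-to-end = 11.6 ms.

11.6 ms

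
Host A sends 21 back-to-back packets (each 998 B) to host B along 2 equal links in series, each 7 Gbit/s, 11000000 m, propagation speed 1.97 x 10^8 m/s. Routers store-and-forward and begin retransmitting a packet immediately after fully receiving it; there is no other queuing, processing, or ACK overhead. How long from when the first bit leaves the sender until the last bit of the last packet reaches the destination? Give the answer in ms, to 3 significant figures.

Per-hop transmission t_tx = L/R = 7984/7000000000 = 0.00114057 ms.
Per-hop propagation t_prop = 11000000/197000000 = 55.8376 ms.
Pipeline fill: first packet needs 2·t_tx to clear all hops; remaining 20 packets each add one t_tx.
Total = (2+21-1)·t_tx + 2·t_prop = 22·0.00114057 + 2·55.8376 = 112 ms.

112 ms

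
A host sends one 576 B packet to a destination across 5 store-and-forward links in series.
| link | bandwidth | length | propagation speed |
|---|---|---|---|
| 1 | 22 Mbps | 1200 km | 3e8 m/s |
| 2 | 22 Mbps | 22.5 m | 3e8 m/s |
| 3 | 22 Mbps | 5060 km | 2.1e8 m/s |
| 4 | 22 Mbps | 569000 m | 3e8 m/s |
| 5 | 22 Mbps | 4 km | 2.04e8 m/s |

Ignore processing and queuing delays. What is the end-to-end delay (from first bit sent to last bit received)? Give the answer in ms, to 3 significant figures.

L = 576 × 8 = 4608 bits.
Transmission delay per hop = L/R = 4608/22000000 = 0.209455 ms; 5 hops → 1.04727 ms.
Propagation delays (d/s per hop): 4, 7.5e-05, 24.0952, 1.89667, 0.0196078 ms; sum = 30.0116 ms.
End-to-end = 31.1 ms.

31.1 ms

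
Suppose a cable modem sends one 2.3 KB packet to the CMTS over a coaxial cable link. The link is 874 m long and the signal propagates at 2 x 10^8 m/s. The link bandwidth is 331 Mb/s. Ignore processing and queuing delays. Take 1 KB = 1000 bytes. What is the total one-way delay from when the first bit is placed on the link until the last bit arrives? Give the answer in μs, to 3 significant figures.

60.0 μs

L = 18400 bits.
Transmission delay = L/R = 18400 / 331000000 = 55.5891 μs.
Propagation delay = d/s = 874 m / 200000000 m/s = 4.37 μs.
Total = 60.0 μs.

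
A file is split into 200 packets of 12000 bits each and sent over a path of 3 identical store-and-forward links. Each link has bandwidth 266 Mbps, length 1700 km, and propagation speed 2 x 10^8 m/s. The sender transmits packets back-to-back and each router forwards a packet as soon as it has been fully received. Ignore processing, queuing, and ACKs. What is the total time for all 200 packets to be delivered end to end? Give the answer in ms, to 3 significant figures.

34.6 ms

Per-hop transmission t_tx = L/R = 12000/266000000 = 0.0451128 ms.
Per-hop propagation t_prop = 1700000/200000000 = 8.5 ms.
Pipeline fill: first packet needs 3·t_tx to clear all hops; remaining 199 packets each add one t_tx.
Total = (3+200-1)·t_tx + 3·t_prop = 202·0.0451128 + 3·8.5 = 34.6 ms.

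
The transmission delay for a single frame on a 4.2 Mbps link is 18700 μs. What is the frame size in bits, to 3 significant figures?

L = R × t_tx = 4200000 b/s × 0.0187 s = 78540 bits.

78500 bits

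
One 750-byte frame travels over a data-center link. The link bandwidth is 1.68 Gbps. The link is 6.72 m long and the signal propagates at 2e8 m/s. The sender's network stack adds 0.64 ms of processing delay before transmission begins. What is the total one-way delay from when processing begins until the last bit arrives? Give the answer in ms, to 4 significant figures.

L = 750 × 8 = 6000 bits.
Transmission delay = L/R = 6000 / 1680000000 = 0.00357143 ms.
Propagation delay = d/s = 6.72 m / 200000000 m/s = 3.36e-05 ms.
Plus processing delay 0.64 ms = 0.64 ms.
Total = 0.6436 ms.

0.6436 ms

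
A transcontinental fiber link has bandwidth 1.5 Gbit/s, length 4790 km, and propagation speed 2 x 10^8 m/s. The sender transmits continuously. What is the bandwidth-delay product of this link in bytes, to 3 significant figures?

4490000 bytes

Propagation delay = 4790000 / 200000000 = 0.02395 s.
BDP = R × t_prop = 1500000000 × 0.02395 = 35925000 bits.
In bytes: 35925000/8 = 4490000 bytes.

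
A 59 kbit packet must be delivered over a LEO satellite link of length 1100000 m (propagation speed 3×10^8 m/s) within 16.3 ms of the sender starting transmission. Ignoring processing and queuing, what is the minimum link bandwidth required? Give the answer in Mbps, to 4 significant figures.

Propagation delay = 1100000 / 300000000 = 3.66667 ms.
Transmission budget = 16.3 − 3.66667 = 12.6333 ms.
R ≥ L / t_tx = 59000 bits / 0.0126333 s = 4.670 Mbps.

4.670 Mbps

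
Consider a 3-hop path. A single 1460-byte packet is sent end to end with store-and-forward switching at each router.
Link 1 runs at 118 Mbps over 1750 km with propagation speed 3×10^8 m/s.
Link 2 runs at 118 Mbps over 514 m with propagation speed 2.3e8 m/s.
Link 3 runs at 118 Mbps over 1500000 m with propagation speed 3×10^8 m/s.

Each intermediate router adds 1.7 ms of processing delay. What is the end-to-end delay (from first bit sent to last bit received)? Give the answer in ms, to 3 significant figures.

14.5 ms

L = 1460 × 8 = 11680 bits.
Transmission delay per hop = L/R = 11680/118000000 = 0.0989831 ms; 3 hops → 0.296949 ms.
Propagation delays (d/s per hop): 5.83333, 0.00223478, 5 ms; sum = 10.8356 ms.
Processing at 2 router(s): 2 × 1.7 ms = 3.4 ms.
End-to-end = 14.5 ms.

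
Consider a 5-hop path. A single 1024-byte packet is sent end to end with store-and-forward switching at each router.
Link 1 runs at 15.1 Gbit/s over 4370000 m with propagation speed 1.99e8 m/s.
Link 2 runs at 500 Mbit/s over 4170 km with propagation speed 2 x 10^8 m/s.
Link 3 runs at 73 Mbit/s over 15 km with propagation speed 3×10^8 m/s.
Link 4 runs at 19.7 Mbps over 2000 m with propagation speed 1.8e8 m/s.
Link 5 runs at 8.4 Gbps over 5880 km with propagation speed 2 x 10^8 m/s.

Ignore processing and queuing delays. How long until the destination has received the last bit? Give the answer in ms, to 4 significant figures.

L = 1024 × 8 = 8192 bits.
Transmission delays (L/R per hop): 0.000542517, 0.016384, 0.112219, 0.415838, 0.000975238 ms; sum = 0.545958 ms.
Propagation delays (d/s per hop): 21.9598, 20.85, 0.05, 0.0111111, 29.4 ms; sum = 72.2709 ms.
End-to-end = 72.82 ms.

72.82 ms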